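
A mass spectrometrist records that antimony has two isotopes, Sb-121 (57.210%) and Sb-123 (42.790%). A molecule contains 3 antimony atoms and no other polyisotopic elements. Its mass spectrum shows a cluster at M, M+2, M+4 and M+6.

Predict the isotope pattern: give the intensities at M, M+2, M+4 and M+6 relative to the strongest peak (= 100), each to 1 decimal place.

Each Sb atom is independently Sb-121 (p = 0.57210) or Sb-123 (q = 0.42790); the cluster is the binomial expansion (p + q)^3.
P(M) = 0.57210^3 = 0.187247
P(M+2) = 3 × 0.57210^2 × 0.42790^1 = 0.420153
P(M+4) = 3 × 0.57210^1 × 0.42790^2 = 0.314252
P(M+6) = 0.42790^3 = 0.078348
The M+2 peak is largest (0.420153); scaling to 100 gives 44.6 : 100.0 : 74.8 : 18.6.

44.6 : 100.0 : 74.8 : 18.6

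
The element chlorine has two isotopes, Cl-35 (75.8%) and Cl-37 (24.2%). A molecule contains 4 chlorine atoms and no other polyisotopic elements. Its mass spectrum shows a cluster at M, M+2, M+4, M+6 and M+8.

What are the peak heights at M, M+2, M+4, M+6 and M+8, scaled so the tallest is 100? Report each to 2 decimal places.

The 4 Cl atoms are independent, so intensities follow the terms of (0.758 + 0.242)^4.
P(M) = 0.758^4 = 0.330124
P(M+2) = 4 × 0.758^3 × 0.242^1 = 0.421583
P(M+4) = 6 × 0.758^2 × 0.242^2 = 0.201893
P(M+6) = 4 × 0.758^1 × 0.242^3 = 0.042971
P(M+8) = 0.242^4 = 0.003430
The M+2 peak is largest (0.421583); scaling to 100 gives 78.31 : 100.00 : 47.89 : 10.19 : 0.81.

78.31 : 100.00 : 47.89 : 10.19 : 0.81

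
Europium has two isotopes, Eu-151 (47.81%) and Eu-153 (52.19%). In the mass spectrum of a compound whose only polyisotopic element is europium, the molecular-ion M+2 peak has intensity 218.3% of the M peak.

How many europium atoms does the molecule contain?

2

The M+2/M ratio from n Eu atoms is n · q/p = n · 0.5219/0.4781.
n = 2.183 × 0.4781/0.5219 = 2.00 ≈ 2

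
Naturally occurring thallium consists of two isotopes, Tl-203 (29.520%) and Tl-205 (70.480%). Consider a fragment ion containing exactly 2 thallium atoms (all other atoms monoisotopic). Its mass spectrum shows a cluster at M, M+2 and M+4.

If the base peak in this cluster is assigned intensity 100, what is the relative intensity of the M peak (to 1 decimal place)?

Term probabilities: M 0.0871, M+2 0.4161, M+4 0.4967. Base peak = M+4.
P(M+4) = C(2,2) × 0.29520^0 × 0.70480^2 = 1 × 1.0000 × 0.49674304 = 0.496743 (base)
P(M) = C(2,0) × 0.29520^2 × 0.70480^0 = 1 × 0.08714304 × 1.0000 = 0.087143
Relative intensity = 0.087143 / 0.496743 × 100 = 17.5

17.5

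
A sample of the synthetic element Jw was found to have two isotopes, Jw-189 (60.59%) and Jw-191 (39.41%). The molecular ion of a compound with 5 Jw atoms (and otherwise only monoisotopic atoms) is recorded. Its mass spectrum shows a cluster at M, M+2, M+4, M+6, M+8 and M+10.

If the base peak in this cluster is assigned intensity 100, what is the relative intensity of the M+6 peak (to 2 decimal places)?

(0.6059 + 0.3941)^5 gives M 0.0817, M+2 0.2656, M+4 0.3455, M+6 0.2247, M+8 0.0731, M+10 0.0095; the largest is M+4.
P(M+4) = C(5,2) × 0.6059^3 × 0.3941^2 = 10 × 0.22243486 × 0.15531481 = 0.345474 (base)
P(M+6) = C(5,3) × 0.6059^2 × 0.3941^3 = 10 × 0.36711481 × 0.06120957 = 0.224709
Relative intensity = 0.224709 / 0.345474 × 100 = 65.04

65.04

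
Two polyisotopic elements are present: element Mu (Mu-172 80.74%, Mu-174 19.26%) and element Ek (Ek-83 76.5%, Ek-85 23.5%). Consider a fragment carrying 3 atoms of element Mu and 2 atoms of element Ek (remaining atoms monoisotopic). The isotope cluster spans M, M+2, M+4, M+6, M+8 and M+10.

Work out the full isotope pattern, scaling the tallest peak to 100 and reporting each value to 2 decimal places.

75.19 : 100.00 : 52.99 : 13.98 : 1.84 : 0.10

Element Mu pattern (n=3): 0.52633983 : 0.37666479 : 0.08985093 : 0.00714445
Element Ek pattern (n=2): 0.585225 : 0.35955 : 0.055225
Convolve the two distributions (both contribute in 2-u steps):
  M: 0.52633983×0.585225 = 0.308027
  M+2: 0.52633983×0.35955 + 0.37666479×0.585225 = 0.409679
  M+4: 0.52633983×0.055225 + 0.37666479×0.35955 + 0.08985093×0.585225 = 0.217080
  M+6: 0.37666479×0.055225 + 0.08985093×0.35955 + 0.00714445×0.585225 = 0.057288
  M+8: 0.08985093×0.055225 + 0.00714445×0.35955 = 0.007531
  M+10: 0.00714445×0.055225 = 0.000395
Scale to base peak (0.409679) = 100: 75.19 : 100.00 : 52.99 : 13.98 : 1.84 : 0.10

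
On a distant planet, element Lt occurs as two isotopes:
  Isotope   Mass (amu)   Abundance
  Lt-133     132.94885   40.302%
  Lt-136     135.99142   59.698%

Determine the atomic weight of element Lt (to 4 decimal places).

134.7652 amu

Average mass = Σ (abundance × isotope mass) = 0.40302 × 132.94885 + 0.59698 × 135.99142
= 53.581046 + 81.184158 = 134.765204 amu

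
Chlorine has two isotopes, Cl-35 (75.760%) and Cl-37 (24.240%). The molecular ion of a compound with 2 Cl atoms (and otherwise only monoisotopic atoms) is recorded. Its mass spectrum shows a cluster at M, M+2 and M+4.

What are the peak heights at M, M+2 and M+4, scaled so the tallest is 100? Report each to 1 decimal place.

100.0 : 64.0 : 10.2

The 2 Cl atoms are independent, so intensities follow the terms of (0.75760 + 0.24240)^2.
P(M) = 0.75760^2 = 0.573958
P(M+2) = 2 × 0.75760^1 × 0.24240^1 = 0.367284
P(M+4) = 0.24240^2 = 0.058758
The M peak is largest (0.573958); scaling to 100 gives 100.0 : 64.0 : 10.2.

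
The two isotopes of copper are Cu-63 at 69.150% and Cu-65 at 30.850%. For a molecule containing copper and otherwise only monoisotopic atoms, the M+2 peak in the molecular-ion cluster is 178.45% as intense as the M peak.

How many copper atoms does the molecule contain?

4

With n Cu atoms, P(M+2)/P(M) = C(n,1)·p^(n−1)q / p^n = n·q/p = n · 0.30850/0.69150.
n = 1.7845 × 0.69150/0.30850 = 4.00 ≈ 4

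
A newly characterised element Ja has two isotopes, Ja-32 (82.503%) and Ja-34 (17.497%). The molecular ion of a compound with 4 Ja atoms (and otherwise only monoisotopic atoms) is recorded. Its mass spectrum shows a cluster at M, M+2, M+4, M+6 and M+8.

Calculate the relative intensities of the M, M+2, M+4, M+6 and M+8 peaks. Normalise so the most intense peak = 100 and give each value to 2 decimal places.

100.00 : 84.83 : 26.99 : 3.82 : 0.20

The 4 Ja atoms are independent, so intensities follow the terms of (0.82503 + 0.17497)^4.
P(M) = 0.82503^4 = 0.463318
P(M+2) = 4 × 0.82503^3 × 0.17497^1 = 0.393036
P(M+4) = 6 × 0.82503^2 × 0.17497^2 = 0.125031
P(M+6) = 4 × 0.82503^1 × 0.17497^3 = 0.017677
P(M+8) = 0.17497^4 = 0.000937
The M peak is largest (0.463318); scaling to 100 gives 100.00 : 84.83 : 26.99 : 3.82 : 0.20.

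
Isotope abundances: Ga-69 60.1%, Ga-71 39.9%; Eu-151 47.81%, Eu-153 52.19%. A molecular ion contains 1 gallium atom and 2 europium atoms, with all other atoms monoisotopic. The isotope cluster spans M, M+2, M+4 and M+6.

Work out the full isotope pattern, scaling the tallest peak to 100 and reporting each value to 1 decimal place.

Gallium pattern (n=1): 0.6010 : 0.3990
Europium pattern (n=2): 0.22857961 : 0.49904078 : 0.27237961
Convolve the two distributions (both contribute in 2-u steps):
  M: 0.6010×0.22857961 = 0.137376
  M+2: 0.6010×0.49904078 + 0.3990×0.22857961 = 0.391127
  M+4: 0.6010×0.27237961 + 0.3990×0.49904078 = 0.362817
  M+6: 0.3990×0.27237961 = 0.108679
Scale to base peak (0.391127) = 100: 35.1 : 100.0 : 92.8 : 27.8

35.1 : 100.0 : 92.8 : 27.8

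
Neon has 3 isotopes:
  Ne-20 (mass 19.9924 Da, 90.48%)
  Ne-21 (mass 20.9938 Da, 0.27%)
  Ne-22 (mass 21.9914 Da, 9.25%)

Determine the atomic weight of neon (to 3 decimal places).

Average mass = Σ (abundance × isotope mass) = 0.9048 × 19.9924 + 0.0027 × 20.9938 + 0.0925 × 21.9914
= 18.08912 + 0.05668 + 2.03420 = 20.18000 Da

20.180 Da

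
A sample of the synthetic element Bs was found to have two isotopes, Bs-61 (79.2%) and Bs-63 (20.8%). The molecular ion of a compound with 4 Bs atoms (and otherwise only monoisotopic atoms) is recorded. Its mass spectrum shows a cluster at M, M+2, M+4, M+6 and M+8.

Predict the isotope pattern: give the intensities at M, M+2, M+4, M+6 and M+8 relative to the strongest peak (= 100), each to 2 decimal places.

95.19 : 100.00 : 39.39 : 6.90 : 0.45

The 4 Bs atoms are independent, so intensities follow the terms of (0.792 + 0.208)^4.
P(M) = 0.792^4 = 0.393460
P(M+2) = 4 × 0.792^3 × 0.208^1 = 0.413332
P(M+4) = 6 × 0.792^2 × 0.208^2 = 0.162828
P(M+6) = 4 × 0.792^1 × 0.208^3 = 0.028509
P(M+8) = 0.208^4 = 0.001872
The M+2 peak is largest (0.413332); scaling to 100 gives 95.19 : 100.00 : 39.39 : 6.90 : 0.45.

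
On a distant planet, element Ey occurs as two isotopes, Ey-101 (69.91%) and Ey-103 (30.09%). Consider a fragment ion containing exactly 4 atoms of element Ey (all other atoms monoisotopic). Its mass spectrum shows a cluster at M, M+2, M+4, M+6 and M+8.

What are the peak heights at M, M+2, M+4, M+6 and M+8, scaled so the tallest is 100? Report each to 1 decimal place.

The 4 Ey atoms are independent, so intensities follow the terms of (0.6991 + 0.3009)^4.
P(M) = 0.6991^4 = 0.238868
P(M+2) = 4 × 0.6991^3 × 0.3009^1 = 0.411244
P(M+4) = 6 × 0.6991^2 × 0.3009^2 = 0.265506
P(M+6) = 4 × 0.6991^1 × 0.3009^3 = 0.076184
P(M+8) = 0.3009^4 = 0.008198
The M+2 peak is largest (0.411244); scaling to 100 gives 58.1 : 100.0 : 64.6 : 18.5 : 2.0.

58.1 : 100.0 : 64.6 : 18.5 : 2.0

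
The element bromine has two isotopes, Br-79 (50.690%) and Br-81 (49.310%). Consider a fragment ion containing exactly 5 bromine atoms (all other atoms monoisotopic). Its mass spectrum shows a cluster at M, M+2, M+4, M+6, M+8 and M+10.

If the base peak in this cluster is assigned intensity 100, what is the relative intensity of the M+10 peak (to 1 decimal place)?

Term probabilities: M 0.0335, M+2 0.1628, M+4 0.3167, M+6 0.3081, M+8 0.1498, M+10 0.0292. Base peak = M+4.
P(M+4) = C(5,2) × 0.50690^3 × 0.49310^2 = 10 × 0.13024674 × 0.24314761 = 0.316692 (base)
P(M+10) = C(5,5) × 0.50690^0 × 0.49310^5 = 1 × 1.0000 × 0.02915245 = 0.029152
Relative intensity = 0.029152 / 0.316692 × 100 = 9.2

9.2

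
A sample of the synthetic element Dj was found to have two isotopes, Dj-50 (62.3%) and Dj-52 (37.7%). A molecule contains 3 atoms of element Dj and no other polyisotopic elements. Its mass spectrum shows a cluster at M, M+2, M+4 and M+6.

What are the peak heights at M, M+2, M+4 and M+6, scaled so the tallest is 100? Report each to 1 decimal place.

The 3 Dj atoms are independent, so intensities follow the terms of (0.623 + 0.377)^3.
P(M) = 0.623^3 = 0.241804
P(M+2) = 3 × 0.623^2 × 0.377^1 = 0.438974
P(M+4) = 3 × 0.623^1 × 0.377^2 = 0.265639
P(M+6) = 0.377^3 = 0.053583
The M+2 peak is largest (0.438974); scaling to 100 gives 55.1 : 100.0 : 60.5 : 12.2.

55.1 : 100.0 : 60.5 : 12.2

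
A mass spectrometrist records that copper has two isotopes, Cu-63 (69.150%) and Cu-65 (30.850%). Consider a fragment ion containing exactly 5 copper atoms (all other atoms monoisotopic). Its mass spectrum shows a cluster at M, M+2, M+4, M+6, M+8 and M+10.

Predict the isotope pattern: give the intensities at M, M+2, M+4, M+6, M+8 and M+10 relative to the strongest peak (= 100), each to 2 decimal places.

Expanding (0.69150 + 0.30850)^5:
P(M) = 0.69150^5 = 0.158111
P(M+2) = 5 × 0.69150^4 × 0.30850^1 = 0.352691
P(M+4) = 10 × 0.69150^3 × 0.30850^2 = 0.314693
P(M+6) = 10 × 0.69150^2 × 0.30850^3 = 0.140394
P(M+8) = 5 × 0.69150^1 × 0.30850^4 = 0.031317
P(M+10) = 0.30850^5 = 0.002794
The M+2 peak is largest (0.352691); scaling to 100 gives 44.83 : 100.00 : 89.23 : 39.81 : 8.88 : 0.79.

44.83 : 100.00 : 89.23 : 39.81 : 8.88 : 0.79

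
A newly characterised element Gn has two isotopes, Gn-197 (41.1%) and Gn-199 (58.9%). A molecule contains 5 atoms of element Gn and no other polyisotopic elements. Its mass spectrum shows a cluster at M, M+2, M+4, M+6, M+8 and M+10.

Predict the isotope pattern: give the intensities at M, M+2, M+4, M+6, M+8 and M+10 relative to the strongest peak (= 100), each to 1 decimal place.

3.4 : 24.3 : 69.8 : 100.0 : 71.7 : 20.5

Each Gn atom is independently Gn-197 (p = 0.411) or Gn-199 (q = 0.589); the cluster is the binomial expansion (p + q)^5.
P(M) = 0.411^5 = 0.011728
P(M+2) = 5 × 0.411^4 × 0.589^1 = 0.084034
P(M+4) = 10 × 0.411^3 × 0.589^2 = 0.240855
P(M+6) = 10 × 0.411^2 × 0.589^3 = 0.345167
P(M+8) = 5 × 0.411^1 × 0.589^4 = 0.247328
P(M+10) = 0.589^5 = 0.070889
The M+6 peak is largest (0.345167); scaling to 100 gives 3.4 : 24.3 : 69.8 : 100.0 : 71.7 : 20.5.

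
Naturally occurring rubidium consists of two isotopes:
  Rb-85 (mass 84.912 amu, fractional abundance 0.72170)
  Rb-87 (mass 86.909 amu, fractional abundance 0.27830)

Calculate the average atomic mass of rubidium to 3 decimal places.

Ar = Σ fᵢ·mᵢ = 0.72170 × 84.912 + 0.27830 × 86.909
= 61.2810 + 24.1868 = 85.4678 amu

85.468 amu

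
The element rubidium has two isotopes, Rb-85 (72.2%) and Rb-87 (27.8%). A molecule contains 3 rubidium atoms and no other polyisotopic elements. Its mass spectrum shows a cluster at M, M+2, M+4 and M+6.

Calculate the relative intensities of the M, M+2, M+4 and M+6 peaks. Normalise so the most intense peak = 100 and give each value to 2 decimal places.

86.57 : 100.00 : 38.50 : 4.94

Each Rb atom is independently Rb-85 (p = 0.722) or Rb-87 (q = 0.278); the cluster is the binomial expansion (p + q)^3.
P(M) = 0.722^3 = 0.376367
P(M+2) = 3 × 0.722^2 × 0.278^1 = 0.434751
P(M+4) = 3 × 0.722^1 × 0.278^2 = 0.167397
P(M+6) = 0.278^3 = 0.021485
The M+2 peak is largest (0.434751); scaling to 100 gives 86.57 : 100.00 : 38.50 : 4.94.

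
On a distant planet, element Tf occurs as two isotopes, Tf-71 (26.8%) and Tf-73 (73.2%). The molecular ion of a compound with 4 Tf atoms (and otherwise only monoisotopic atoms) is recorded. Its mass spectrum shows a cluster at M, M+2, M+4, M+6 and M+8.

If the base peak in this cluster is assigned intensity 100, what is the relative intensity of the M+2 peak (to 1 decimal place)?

13.4

Binomial terms of (0.268 + 0.732)^4: M 0.0052, M+2 0.0564, M+4 0.2309, M+6 0.4205, M+8 0.2871 → M+6 is the base peak.
P(M+6) = C(4,3) × 0.268^1 × 0.732^3 = 4 × 0.2680 × 0.39222317 = 0.420463 (base)
P(M+2) = C(4,1) × 0.268^3 × 0.732^1 = 4 × 0.01924883 × 0.7320 = 0.056361
Relative intensity = 0.056361 / 0.420463 × 100 = 13.4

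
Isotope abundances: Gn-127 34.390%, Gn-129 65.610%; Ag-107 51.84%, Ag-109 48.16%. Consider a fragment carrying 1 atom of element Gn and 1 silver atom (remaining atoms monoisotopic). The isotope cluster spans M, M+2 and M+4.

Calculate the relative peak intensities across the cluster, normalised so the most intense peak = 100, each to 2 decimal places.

Element Gn pattern (n=1): 0.3439 : 0.6561
Silver pattern (n=1): 0.5184 : 0.4816
Convolve the two distributions (both contribute in 2-u steps):
  M: 0.3439×0.5184 = 0.178278
  M+2: 0.3439×0.4816 + 0.6561×0.5184 = 0.505744
  M+4: 0.6561×0.4816 = 0.315978
Scale to base peak (0.505744) = 100: 35.25 : 100.00 : 62.48

35.25 : 100.00 : 62.48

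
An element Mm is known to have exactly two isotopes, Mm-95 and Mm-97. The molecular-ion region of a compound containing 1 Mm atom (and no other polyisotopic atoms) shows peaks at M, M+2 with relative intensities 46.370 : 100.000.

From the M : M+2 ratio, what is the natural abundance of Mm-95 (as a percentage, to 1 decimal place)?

31.7%

Let p = fractional abundance of Mm-95. I(M+2)/I(M) = [C(1,1)·p^0·(1−p)] / p^1 = 1·(1−p)/p = 100.000/46.370 = 2.1566
(1−p)/p = 2.1566/1 = 2.1566  ⇒  p = 1/(1 + 2.1566) = 0.3168
Mm-95: 31.7%, Mm-97: 68.3%.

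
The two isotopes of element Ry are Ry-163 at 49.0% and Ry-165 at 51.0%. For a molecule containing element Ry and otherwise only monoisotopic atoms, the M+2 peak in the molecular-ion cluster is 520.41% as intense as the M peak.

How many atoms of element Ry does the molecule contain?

With n Ry atoms, P(M+2)/P(M) = C(n,1)·p^(n−1)q / p^n = n·q/p = n · 0.510/0.490.
n = 5.2041 × 0.490/0.510 = 5.00 ≈ 5

5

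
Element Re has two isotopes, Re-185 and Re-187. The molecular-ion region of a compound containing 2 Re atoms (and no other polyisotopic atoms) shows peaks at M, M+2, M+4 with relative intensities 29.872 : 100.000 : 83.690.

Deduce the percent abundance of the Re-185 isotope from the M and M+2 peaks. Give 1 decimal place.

Write p for the Re-185 fraction. I(M+2)/I(M) = [C(2,1)·p^1·(1−p)] / p^2 = 2·(1−p)/p = 100.000/29.872 = 3.3476
(1−p)/p = 3.3476/2 = 1.6738  ⇒  p = 1/(1 + 1.6738) = 0.3740
Re-185: 37.4%, Re-187: 62.6%.

37.4%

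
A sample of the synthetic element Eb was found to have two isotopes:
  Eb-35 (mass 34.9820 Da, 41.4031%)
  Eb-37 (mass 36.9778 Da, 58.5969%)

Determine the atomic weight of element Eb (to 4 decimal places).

Ar = Σ fᵢ·mᵢ = 0.414031 × 34.9820 + 0.585969 × 36.9778
= 14.48363 + 21.66784 = 36.15147 Da

36.1515 Da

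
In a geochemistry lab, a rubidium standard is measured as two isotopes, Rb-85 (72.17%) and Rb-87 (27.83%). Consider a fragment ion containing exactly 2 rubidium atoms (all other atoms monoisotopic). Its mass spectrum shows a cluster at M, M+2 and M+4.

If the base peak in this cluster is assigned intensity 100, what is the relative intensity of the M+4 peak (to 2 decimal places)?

14.87

Term probabilities: M 0.5209, M+2 0.4017, M+4 0.0775. Base peak = M.
P(M) = C(2,0) × 0.7217^2 × 0.2783^0 = 1 × 0.52085089 × 1.0000 = 0.520851 (base)
P(M+4) = C(2,2) × 0.7217^0 × 0.2783^2 = 1 × 1.0000 × 0.07745089 = 0.077451
Relative intensity = 0.077451 / 0.520851 × 100 = 14.87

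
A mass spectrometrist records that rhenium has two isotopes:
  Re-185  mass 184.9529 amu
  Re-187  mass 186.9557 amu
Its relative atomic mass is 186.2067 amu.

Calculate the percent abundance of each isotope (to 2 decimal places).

Re-185: 37.40%, Re-187: 62.60%

With x = fraction of Re-185 (so Re-187 is 1 − x):
184.9529·x + 186.9557·(1 − x) = 186.2067
(184.9529 − 186.9557)·x = 186.2067 − 186.9557
x = -0.7490 / -2.0028 = 0.37398 → 37.40% Re-185, 62.60% Re-187.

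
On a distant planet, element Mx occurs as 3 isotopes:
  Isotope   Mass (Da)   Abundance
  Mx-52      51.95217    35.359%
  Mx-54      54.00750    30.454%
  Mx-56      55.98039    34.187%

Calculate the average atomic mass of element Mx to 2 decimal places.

The abundance-weighted mean is 0.35359 × 51.95217 + 0.30454 × 54.00750 + 0.34187 × 55.98039
= 18.369768 + 16.447444 + 19.138016 = 53.955228 Da

53.96 Da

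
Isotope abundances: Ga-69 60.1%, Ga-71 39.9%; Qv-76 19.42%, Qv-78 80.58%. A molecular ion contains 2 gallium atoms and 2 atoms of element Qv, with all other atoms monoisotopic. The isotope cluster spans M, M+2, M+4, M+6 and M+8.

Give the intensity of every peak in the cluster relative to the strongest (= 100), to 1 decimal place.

3.5 : 33.6 : 100.0 : 92.5 : 26.5

Gallium pattern (n=2): 0.361201 : 0.479598 : 0.159201
Element Qv pattern (n=2): 0.03771364 : 0.31297272 : 0.64931364
Convolve the two distributions (both contribute in 2-u steps):
  M: 0.361201×0.03771364 = 0.013622
  M+2: 0.361201×0.31297272 + 0.479598×0.03771364 = 0.131133
  M+4: 0.361201×0.64931364 + 0.479598×0.31297272 + 0.159201×0.03771364 = 0.390638
  M+6: 0.479598×0.64931364 + 0.159201×0.31297272 = 0.361235
  M+8: 0.159201×0.64931364 = 0.103371
Scale to base peak (0.390638) = 100: 3.5 : 33.6 : 100.0 : 92.5 : 26.5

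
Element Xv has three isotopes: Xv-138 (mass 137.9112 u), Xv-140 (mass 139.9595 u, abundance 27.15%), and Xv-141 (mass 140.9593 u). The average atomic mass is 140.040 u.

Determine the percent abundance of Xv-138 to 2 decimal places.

21.25%

The remaining 72.85% is split between Xv-138 (fraction x) and Xv-141 (fraction 0.7285 − x).
Substituting: 137.9112x + 140.9593(0.7285 − x) = 102.04099575
(137.9112 − 140.9593)x = -0.6478543  ⇒  x = 0.21254, y = 0.51596
Xv-138: 21.25%, Xv-141: 51.60%.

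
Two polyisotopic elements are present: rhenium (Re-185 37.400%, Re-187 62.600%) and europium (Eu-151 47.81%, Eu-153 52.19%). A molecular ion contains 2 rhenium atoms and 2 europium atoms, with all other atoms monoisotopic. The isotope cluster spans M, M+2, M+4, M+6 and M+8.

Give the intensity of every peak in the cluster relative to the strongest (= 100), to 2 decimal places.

8.85 : 48.94 : 100.00 : 89.42 : 29.54

Rhenium pattern (n=2): 0.139876 : 0.468248 : 0.391876
Europium pattern (n=2): 0.22857961 : 0.49904078 : 0.27237961
Convolve the two distributions (both contribute in 2-u steps):
  M: 0.139876×0.22857961 = 0.031973
  M+2: 0.139876×0.49904078 + 0.468248×0.22857961 = 0.176836
  M+4: 0.139876×0.27237961 + 0.468248×0.49904078 + 0.391876×0.22857961 = 0.361349
  M+6: 0.468248×0.27237961 + 0.391876×0.49904078 = 0.323103
  M+8: 0.391876×0.27237961 = 0.106739
Scale to base peak (0.361349) = 100: 8.85 : 48.94 : 100.00 : 89.42 : 29.54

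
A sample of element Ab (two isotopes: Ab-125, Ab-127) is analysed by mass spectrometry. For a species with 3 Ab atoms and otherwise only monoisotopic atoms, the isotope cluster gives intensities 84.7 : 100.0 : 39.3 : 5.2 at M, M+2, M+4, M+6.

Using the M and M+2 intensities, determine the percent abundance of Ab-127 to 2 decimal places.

Write p for the Ab-125 fraction. I(M+2)/I(M) = [C(3,1)·p^2·(1−p)] / p^3 = 3·(1−p)/p = 100.0/84.7 = 1.1806
(1−p)/p = 1.1806/3 = 0.3935  ⇒  p = 1/(1 + 0.3935) = 0.7176
Ab-125: 71.76%, Ab-127: 28.24%.

28.24%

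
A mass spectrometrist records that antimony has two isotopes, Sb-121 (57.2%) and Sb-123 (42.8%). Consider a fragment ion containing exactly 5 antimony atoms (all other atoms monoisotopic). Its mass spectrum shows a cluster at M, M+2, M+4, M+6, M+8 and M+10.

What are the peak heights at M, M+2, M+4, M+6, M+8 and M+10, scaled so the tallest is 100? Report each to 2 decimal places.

17.86 : 66.82 : 100.00 : 74.83 : 27.99 : 4.19

Each Sb atom is independently Sb-121 (p = 0.572) or Sb-123 (q = 0.428); the cluster is the binomial expansion (p + q)^5.
P(M) = 0.572^5 = 0.061232
P(M+2) = 5 × 0.572^4 × 0.428^1 = 0.229086
P(M+4) = 10 × 0.572^3 × 0.428^2 = 0.342827
P(M+6) = 10 × 0.572^2 × 0.428^3 = 0.256521
P(M+8) = 5 × 0.572^1 × 0.428^4 = 0.095971
P(M+10) = 0.428^5 = 0.014362
The M+4 peak is largest (0.342827); scaling to 100 gives 17.86 : 66.82 : 100.00 : 74.83 : 27.99 : 4.19.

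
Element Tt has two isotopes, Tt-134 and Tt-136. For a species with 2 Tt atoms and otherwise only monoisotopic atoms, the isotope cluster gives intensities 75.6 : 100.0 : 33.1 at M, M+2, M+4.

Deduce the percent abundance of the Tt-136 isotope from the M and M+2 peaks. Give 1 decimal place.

Write p for the Tt-134 fraction. I(M+2)/I(M) = [C(2,1)·p^1·(1−p)] / p^2 = 2·(1−p)/p = 100.0/75.6 = 1.3228
(1−p)/p = 1.3228/2 = 0.6614  ⇒  p = 1/(1 + 0.6614) = 0.6019
Tt-134: 60.2%, Tt-136: 39.8%.

39.8%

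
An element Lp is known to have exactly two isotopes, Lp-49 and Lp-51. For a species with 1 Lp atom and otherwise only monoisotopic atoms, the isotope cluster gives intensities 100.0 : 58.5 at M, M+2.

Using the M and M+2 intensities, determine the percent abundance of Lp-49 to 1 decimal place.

63.1%

Write p for the Lp-49 fraction. I(M+2)/I(M) = [C(1,1)·p^0·(1−p)] / p^1 = 1·(1−p)/p = 58.5/100.0 = 0.5850
(1−p)/p = 0.5850/1 = 0.5850  ⇒  p = 1/(1 + 0.5850) = 0.6309
Lp-49: 63.1%, Lp-51: 36.9%.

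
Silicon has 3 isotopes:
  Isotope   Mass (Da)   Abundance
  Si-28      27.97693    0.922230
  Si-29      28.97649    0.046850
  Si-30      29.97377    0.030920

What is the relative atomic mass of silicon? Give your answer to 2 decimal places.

Weight each isotope mass by its fractional abundance: 0.922230 × 27.97693 + 0.046850 × 28.97649 + 0.030920 × 29.97377
= 25.801164 + 1.357549 + 0.926789 = 28.085502 Da

28.09 Da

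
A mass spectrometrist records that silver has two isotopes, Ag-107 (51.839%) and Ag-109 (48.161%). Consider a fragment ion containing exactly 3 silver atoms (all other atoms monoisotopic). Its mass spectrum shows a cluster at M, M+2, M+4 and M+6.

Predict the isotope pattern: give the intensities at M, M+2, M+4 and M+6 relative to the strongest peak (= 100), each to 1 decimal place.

35.9 : 100.0 : 92.9 : 28.8

Expanding (0.51839 + 0.48161)^3:
P(M) = 0.51839^3 = 0.139306
P(M+2) = 3 × 0.51839^2 × 0.48161^1 = 0.388267
P(M+4) = 3 × 0.51839^1 × 0.48161^2 = 0.360719
P(M+6) = 0.48161^3 = 0.111709
The M+2 peak is largest (0.388267); scaling to 100 gives 35.9 : 100.0 : 92.9 : 28.8.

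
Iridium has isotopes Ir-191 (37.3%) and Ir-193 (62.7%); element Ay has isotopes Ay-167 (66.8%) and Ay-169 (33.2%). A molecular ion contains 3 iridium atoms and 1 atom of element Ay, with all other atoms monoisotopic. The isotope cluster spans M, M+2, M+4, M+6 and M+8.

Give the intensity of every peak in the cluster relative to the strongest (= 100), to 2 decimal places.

9.10 : 50.44 : 100.00 : 81.60 : 21.49

Iridium pattern (n=3): 0.05189512 : 0.26170165 : 0.43991135 : 0.24649188
Element Ay pattern (n=1): 0.6680 : 0.3320
Convolve the two distributions (both contribute in 2-u steps):
  M: 0.05189512×0.6680 = 0.034666
  M+2: 0.05189512×0.3320 + 0.26170165×0.6680 = 0.192046
  M+4: 0.26170165×0.3320 + 0.43991135×0.6680 = 0.380746
  M+6: 0.43991135×0.3320 + 0.24649188×0.6680 = 0.310707
  M+8: 0.24649188×0.3320 = 0.081835
Scale to base peak (0.380746) = 100: 9.10 : 50.44 : 100.00 : 81.60 : 21.49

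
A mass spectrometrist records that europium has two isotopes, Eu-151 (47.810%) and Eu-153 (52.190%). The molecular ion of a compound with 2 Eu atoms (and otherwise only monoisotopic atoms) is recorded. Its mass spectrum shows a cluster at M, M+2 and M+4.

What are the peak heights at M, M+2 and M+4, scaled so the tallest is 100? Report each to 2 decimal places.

Expanding (0.47810 + 0.52190)^2:
P(M) = 0.47810^2 = 0.228580
P(M+2) = 2 × 0.47810^1 × 0.52190^1 = 0.499041
P(M+4) = 0.52190^2 = 0.272380
The M+2 peak is largest (0.499041); scaling to 100 gives 45.80 : 100.00 : 54.58.

45.80 : 100.00 : 54.58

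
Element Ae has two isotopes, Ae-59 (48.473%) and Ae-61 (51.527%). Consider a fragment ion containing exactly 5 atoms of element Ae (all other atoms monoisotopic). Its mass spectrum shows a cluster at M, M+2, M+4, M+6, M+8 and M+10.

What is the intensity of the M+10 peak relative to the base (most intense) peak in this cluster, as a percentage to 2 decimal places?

(0.48473 + 0.51527)^5 gives M 0.0268, M+2 0.1422, M+4 0.3024, M+6 0.3214, M+8 0.1708, M+10 0.0363; the largest is M+6.
P(M+6) = C(5,3) × 0.48473^2 × 0.51527^3 = 10 × 0.23496317 × 0.13680582 = 0.321443 (base)
P(M+10) = C(5,5) × 0.48473^0 × 0.51527^5 = 1 × 1.0000 × 0.03632238 = 0.036322
Relative intensity = 0.036322 / 0.321443 × 100 = 11.30

11.30%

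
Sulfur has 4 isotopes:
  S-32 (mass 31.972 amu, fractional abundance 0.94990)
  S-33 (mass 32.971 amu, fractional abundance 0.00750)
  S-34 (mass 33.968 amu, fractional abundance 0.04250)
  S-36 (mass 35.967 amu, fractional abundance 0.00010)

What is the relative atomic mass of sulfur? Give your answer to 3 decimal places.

32.065 amu

Ar = Σ fᵢ·mᵢ = 0.94990 × 31.972 + 0.00750 × 32.971 + 0.04250 × 33.968 + 0.00010 × 35.967
= 30.3702 + 0.2473 + 1.4436 + 0.0036 = 32.0647 amu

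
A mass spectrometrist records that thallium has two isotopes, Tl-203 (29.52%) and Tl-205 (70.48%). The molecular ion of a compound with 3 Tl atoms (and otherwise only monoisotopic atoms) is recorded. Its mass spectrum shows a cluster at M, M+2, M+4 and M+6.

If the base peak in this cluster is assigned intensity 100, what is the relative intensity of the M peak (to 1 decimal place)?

5.8

Term probabilities: M 0.0257, M+2 0.1843, M+4 0.4399, M+6 0.3501. Base peak = M+4.
P(M+4) = C(3,2) × 0.2952^1 × 0.7048^2 = 3 × 0.2952 × 0.49674304 = 0.439916 (base)
P(M) = C(3,0) × 0.2952^3 × 0.7048^0 = 1 × 0.02572463 × 1.0000 = 0.025725
Relative intensity = 0.025725 / 0.439916 × 100 = 5.8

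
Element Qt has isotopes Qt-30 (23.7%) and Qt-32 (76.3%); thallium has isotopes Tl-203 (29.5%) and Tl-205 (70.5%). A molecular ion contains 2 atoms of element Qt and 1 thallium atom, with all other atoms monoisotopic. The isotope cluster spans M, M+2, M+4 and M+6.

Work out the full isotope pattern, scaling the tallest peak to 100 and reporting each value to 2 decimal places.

3.88 : 34.28 : 100.00 : 96.18

Element Qt pattern (n=2): 0.056169 : 0.361662 : 0.582169
Thallium pattern (n=1): 0.2950 : 0.7050
Convolve the two distributions (both contribute in 2-u steps):
  M: 0.056169×0.2950 = 0.016570
  M+2: 0.056169×0.7050 + 0.361662×0.2950 = 0.146289
  M+4: 0.361662×0.7050 + 0.582169×0.2950 = 0.426712
  M+6: 0.582169×0.7050 = 0.410429
Scale to base peak (0.426712) = 100: 3.88 : 34.28 : 100.00 : 96.18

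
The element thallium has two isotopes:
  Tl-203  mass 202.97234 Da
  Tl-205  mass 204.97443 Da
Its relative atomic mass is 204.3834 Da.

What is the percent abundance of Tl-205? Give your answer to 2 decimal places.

70.48%

Let x be the fractional abundance of Tl-203; then Tl-205 has abundance 1 − x.
202.97234·x + 204.97443·(1 − x) = 204.3834
(202.97234 − 204.97443)·x = 204.3834 − 204.97443
x = -0.59103 / -2.00209 = 0.29521 → 29.52% Tl-203, 70.48% Tl-205.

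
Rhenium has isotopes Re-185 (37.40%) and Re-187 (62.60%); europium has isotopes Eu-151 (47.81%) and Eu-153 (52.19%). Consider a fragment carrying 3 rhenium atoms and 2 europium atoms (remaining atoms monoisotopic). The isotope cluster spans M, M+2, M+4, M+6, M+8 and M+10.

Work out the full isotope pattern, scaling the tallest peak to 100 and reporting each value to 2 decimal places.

Rhenium pattern (n=3): 0.05231362 : 0.26268713 : 0.43968487 : 0.24531438
Europium pattern (n=2): 0.22857961 : 0.49904078 : 0.27237961
Convolve the two distributions (both contribute in 2-u steps):
  M: 0.05231362×0.22857961 = 0.011958
  M+2: 0.05231362×0.49904078 + 0.26268713×0.22857961 = 0.086152
  M+4: 0.05231362×0.27237961 + 0.26268713×0.49904078 + 0.43968487×0.22857961 = 0.245844
  M+6: 0.26268713×0.27237961 + 0.43968487×0.49904078 + 0.24531438×0.22857961 = 0.347045
  M+8: 0.43968487×0.27237961 + 0.24531438×0.49904078 = 0.242183
  M+10: 0.24531438×0.27237961 = 0.066819
Scale to base peak (0.347045) = 100: 3.45 : 24.82 : 70.84 : 100.00 : 69.78 : 19.25

3.45 : 24.82 : 70.84 : 100.00 : 69.78 : 19.25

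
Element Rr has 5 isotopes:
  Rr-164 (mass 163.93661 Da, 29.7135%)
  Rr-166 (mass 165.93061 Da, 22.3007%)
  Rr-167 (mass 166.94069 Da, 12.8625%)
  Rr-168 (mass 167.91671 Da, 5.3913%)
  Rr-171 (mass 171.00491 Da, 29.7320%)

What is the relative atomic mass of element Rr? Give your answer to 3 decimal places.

Average mass = Σ (abundance × isotope mass) = 0.297135 × 163.93661 + 0.223007 × 165.93061 + 0.128625 × 166.94069 + 0.053913 × 167.91671 + 0.297320 × 171.00491
= 48.711305 + 37.003688 + 21.472746 + 9.052894 + 50.843180 = 167.083813 Da

167.084 Da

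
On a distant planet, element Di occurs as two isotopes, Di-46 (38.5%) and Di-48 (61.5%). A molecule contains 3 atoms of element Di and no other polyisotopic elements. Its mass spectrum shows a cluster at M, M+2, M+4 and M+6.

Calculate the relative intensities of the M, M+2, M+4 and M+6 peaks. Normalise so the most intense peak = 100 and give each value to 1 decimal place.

The 3 Di atoms are independent, so intensities follow the terms of (0.385 + 0.615)^3.
P(M) = 0.385^3 = 0.057067
P(M+2) = 3 × 0.385^2 × 0.615^1 = 0.273475
P(M+4) = 3 × 0.385^1 × 0.615^2 = 0.436850
P(M+6) = 0.615^3 = 0.232608
The M+4 peak is largest (0.436850); scaling to 100 gives 13.1 : 62.6 : 100.0 : 53.2.

13.1 : 62.6 : 100.0 : 53.2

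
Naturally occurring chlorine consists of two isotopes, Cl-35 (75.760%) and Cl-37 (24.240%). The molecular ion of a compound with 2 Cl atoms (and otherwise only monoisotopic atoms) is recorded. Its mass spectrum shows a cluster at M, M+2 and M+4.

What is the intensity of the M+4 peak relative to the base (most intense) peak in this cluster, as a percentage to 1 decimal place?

10.2%

(0.75760 + 0.24240)^2 gives M 0.5740, M+2 0.3673, M+4 0.0588; the largest is M.
P(M) = C(2,0) × 0.75760^2 × 0.24240^0 = 1 × 0.57395776 × 1.0000 = 0.573958 (base)
P(M+4) = C(2,2) × 0.75760^0 × 0.24240^2 = 1 × 1.0000 × 0.05875776 = 0.058758
Relative intensity = 0.058758 / 0.573958 × 100 = 10.2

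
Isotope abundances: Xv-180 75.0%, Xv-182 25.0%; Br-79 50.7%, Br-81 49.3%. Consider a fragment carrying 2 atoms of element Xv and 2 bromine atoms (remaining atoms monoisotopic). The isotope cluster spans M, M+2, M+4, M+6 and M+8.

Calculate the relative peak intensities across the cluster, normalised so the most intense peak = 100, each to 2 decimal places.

Element Xv pattern (n=2): 0.5625 : 0.3750 : 0.0625
Bromine pattern (n=2): 0.257049 : 0.499902 : 0.243049
Convolve the two distributions (both contribute in 2-u steps):
  M: 0.5625×0.257049 = 0.144590
  M+2: 0.5625×0.499902 + 0.3750×0.257049 = 0.377588
  M+4: 0.5625×0.243049 + 0.3750×0.499902 + 0.0625×0.257049 = 0.340244
  M+6: 0.3750×0.243049 + 0.0625×0.499902 = 0.122387
  M+8: 0.0625×0.243049 = 0.015191
Scale to base peak (0.377588) = 100: 38.29 : 100.00 : 90.11 : 32.41 : 4.02

38.29 : 100.00 : 90.11 : 32.41 : 4.02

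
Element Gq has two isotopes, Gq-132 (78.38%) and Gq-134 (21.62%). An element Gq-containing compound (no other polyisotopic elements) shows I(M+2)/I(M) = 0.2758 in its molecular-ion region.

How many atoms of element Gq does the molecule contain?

With n Gq atoms, P(M+2)/P(M) = C(n,1)·p^(n−1)q / p^n = n·q/p = n · 0.2162/0.7838.
n = 0.2758 × 0.7838/0.2162 = 1.00 ≈ 1

1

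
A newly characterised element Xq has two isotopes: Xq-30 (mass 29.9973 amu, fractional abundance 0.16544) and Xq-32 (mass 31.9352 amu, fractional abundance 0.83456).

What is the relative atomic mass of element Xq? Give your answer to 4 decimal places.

Ar = Σ fᵢ·mᵢ = 0.16544 × 29.9973 + 0.83456 × 31.9352
= 4.96275 + 26.65184 = 31.61459 amu

31.6146 amu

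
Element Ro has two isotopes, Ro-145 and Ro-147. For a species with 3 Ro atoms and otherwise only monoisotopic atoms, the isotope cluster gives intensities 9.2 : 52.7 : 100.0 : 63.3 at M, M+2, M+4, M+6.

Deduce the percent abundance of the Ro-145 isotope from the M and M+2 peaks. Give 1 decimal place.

34.4%

Let p = fractional abundance of Ro-145. I(M+2)/I(M) = [C(3,1)·p^2·(1−p)] / p^3 = 3·(1−p)/p = 52.7/9.2 = 5.7283
(1−p)/p = 5.7283/3 = 1.9094  ⇒  p = 1/(1 + 1.9094) = 0.3437
Ro-145: 34.4%, Ro-147: 65.6%.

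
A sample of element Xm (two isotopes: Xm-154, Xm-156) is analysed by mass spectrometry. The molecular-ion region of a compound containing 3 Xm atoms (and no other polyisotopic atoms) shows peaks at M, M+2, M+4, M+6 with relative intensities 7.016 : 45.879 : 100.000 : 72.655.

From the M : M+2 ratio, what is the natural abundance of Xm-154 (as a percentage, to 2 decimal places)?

Let p = fractional abundance of Xm-154. I(M+2)/I(M) = [C(3,1)·p^2·(1−p)] / p^3 = 3·(1−p)/p = 45.879/7.016 = 6.5392
(1−p)/p = 6.5392/3 = 2.1797  ⇒  p = 1/(1 + 2.1797) = 0.3145
Xm-154: 31.45%, Xm-156: 68.55%.

31.45%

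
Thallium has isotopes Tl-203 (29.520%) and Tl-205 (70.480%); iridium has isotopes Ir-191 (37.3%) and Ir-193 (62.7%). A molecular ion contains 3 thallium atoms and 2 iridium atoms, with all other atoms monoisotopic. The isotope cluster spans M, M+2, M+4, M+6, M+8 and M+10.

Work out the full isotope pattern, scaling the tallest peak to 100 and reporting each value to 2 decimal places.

Thallium pattern (n=3): 0.02572463 : 0.18425524 : 0.43991564 : 0.35010449
Iridium pattern (n=2): 0.139129 : 0.467742 : 0.393129
Convolve the two distributions (both contribute in 2-u steps):
  M: 0.02572463×0.139129 = 0.003579
  M+2: 0.02572463×0.467742 + 0.18425524×0.139129 = 0.037668
  M+4: 0.02572463×0.393129 + 0.18425524×0.467742 + 0.43991564×0.139129 = 0.157502
  M+6: 0.18425524×0.393129 + 0.43991564×0.467742 + 0.35010449×0.139129 = 0.326913
  M+8: 0.43991564×0.393129 + 0.35010449×0.467742 = 0.336702
  M+10: 0.35010449×0.393129 = 0.137636
Scale to base peak (0.336702) = 100: 1.06 : 11.19 : 46.78 : 97.09 : 100.00 : 40.88

1.06 : 11.19 : 46.78 : 97.09 : 100.00 : 40.88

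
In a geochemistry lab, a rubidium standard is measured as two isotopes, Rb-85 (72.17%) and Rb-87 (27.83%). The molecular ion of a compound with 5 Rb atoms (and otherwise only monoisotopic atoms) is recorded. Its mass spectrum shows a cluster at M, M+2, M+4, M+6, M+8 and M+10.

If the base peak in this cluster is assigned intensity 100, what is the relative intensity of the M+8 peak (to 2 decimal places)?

5.73

(0.7217 + 0.2783)^5 gives M 0.1958, M+2 0.3775, M+4 0.2911, M+6 0.1123, M+8 0.0216, M+10 0.0017; the largest is M+2.
P(M+2) = C(5,1) × 0.7217^4 × 0.2783^1 = 5 × 0.27128565 × 0.2783 = 0.377494 (base)
P(M+8) = C(5,4) × 0.7217^1 × 0.2783^4 = 5 × 0.7217 × 0.00599864 = 0.021646
Relative intensity = 0.021646 / 0.377494 × 100 = 5.73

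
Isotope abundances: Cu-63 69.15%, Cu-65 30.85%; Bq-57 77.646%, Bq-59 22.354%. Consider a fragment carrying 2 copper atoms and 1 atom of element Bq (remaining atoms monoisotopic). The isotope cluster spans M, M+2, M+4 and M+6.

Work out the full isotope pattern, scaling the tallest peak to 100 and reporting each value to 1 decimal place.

84.7 : 100.0 : 38.6 : 4.9

Copper pattern (n=2): 0.47817225 : 0.4266555 : 0.09517225
Element Bq pattern (n=1): 0.77646 : 0.22354
Convolve the two distributions (both contribute in 2-u steps):
  M: 0.47817225×0.77646 = 0.371282
  M+2: 0.47817225×0.22354 + 0.4266555×0.77646 = 0.438172
  M+4: 0.4266555×0.22354 + 0.09517225×0.77646 = 0.169272
  M+6: 0.09517225×0.22354 = 0.021275
Scale to base peak (0.438172) = 100: 84.7 : 100.0 : 38.6 : 4.9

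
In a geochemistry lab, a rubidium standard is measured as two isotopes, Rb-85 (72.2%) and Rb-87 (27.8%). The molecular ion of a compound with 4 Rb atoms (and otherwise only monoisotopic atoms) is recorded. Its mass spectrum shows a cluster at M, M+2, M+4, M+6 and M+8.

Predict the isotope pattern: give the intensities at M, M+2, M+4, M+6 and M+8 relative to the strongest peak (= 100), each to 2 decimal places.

64.93 : 100.00 : 57.76 : 14.83 : 1.43

The 4 Rb atoms are independent, so intensities follow the terms of (0.722 + 0.278)^4.
P(M) = 0.722^4 = 0.271737
P(M+2) = 4 × 0.722^3 × 0.278^1 = 0.418520
P(M+4) = 6 × 0.722^2 × 0.278^2 = 0.241721
P(M+6) = 4 × 0.722^1 × 0.278^3 = 0.062049
P(M+8) = 0.278^4 = 0.005973
The M+2 peak is largest (0.418520); scaling to 100 gives 64.93 : 100.00 : 57.76 : 14.83 : 1.43.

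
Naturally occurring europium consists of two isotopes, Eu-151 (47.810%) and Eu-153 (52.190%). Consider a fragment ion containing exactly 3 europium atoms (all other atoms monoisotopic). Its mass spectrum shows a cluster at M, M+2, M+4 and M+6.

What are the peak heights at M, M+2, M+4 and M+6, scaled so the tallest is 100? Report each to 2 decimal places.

27.97 : 91.61 : 100.00 : 36.39

Expanding (0.47810 + 0.52190)^3:
P(M) = 0.47810^3 = 0.109284
P(M+2) = 3 × 0.47810^2 × 0.52190^1 = 0.357887
P(M+4) = 3 × 0.47810^1 × 0.52190^2 = 0.390674
P(M+6) = 0.52190^3 = 0.142155
The M+4 peak is largest (0.390674); scaling to 100 gives 27.97 : 91.61 : 100.00 : 36.39.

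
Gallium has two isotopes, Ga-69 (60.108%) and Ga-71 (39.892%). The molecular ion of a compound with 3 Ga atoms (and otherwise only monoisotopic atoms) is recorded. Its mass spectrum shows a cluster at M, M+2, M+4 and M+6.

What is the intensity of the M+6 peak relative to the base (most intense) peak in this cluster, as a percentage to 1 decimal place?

Binomial terms of (0.60108 + 0.39892)^3: M 0.2172, M+2 0.4324, M+4 0.2870, M+6 0.0635 → M+2 is the base peak.
P(M+2) = C(3,1) × 0.60108^2 × 0.39892^1 = 3 × 0.36129717 × 0.39892 = 0.432386 (base)
P(M+6) = C(3,3) × 0.60108^0 × 0.39892^3 = 1 × 1.0000 × 0.063483 = 0.063483
Relative intensity = 0.063483 / 0.432386 × 100 = 14.7

14.7%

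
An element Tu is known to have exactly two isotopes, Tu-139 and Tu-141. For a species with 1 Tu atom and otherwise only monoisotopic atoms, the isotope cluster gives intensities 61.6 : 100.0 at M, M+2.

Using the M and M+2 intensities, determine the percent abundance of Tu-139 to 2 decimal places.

38.12%

Let p = fractional abundance of Tu-139. I(M+2)/I(M) = [C(1,1)·p^0·(1−p)] / p^1 = 1·(1−p)/p = 100.0/61.6 = 1.6234
(1−p)/p = 1.6234/1 = 1.6234  ⇒  p = 1/(1 + 1.6234) = 0.3812
Tu-139: 38.12%, Tu-141: 61.88%.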